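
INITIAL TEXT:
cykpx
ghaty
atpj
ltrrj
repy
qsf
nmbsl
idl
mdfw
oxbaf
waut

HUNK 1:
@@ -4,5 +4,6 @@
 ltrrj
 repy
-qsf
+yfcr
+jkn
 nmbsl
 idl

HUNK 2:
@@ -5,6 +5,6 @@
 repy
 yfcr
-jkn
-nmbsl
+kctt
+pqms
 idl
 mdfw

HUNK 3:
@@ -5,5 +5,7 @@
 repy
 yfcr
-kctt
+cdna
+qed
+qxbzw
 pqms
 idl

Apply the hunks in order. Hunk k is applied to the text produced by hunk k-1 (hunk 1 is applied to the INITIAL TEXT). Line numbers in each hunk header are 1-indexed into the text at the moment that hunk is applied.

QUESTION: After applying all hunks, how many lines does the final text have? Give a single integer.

Hunk 1: at line 4 remove [qsf] add [yfcr,jkn] -> 12 lines: cykpx ghaty atpj ltrrj repy yfcr jkn nmbsl idl mdfw oxbaf waut
Hunk 2: at line 5 remove [jkn,nmbsl] add [kctt,pqms] -> 12 lines: cykpx ghaty atpj ltrrj repy yfcr kctt pqms idl mdfw oxbaf waut
Hunk 3: at line 5 remove [kctt] add [cdna,qed,qxbzw] -> 14 lines: cykpx ghaty atpj ltrrj repy yfcr cdna qed qxbzw pqms idl mdfw oxbaf waut
Final line count: 14

Answer: 14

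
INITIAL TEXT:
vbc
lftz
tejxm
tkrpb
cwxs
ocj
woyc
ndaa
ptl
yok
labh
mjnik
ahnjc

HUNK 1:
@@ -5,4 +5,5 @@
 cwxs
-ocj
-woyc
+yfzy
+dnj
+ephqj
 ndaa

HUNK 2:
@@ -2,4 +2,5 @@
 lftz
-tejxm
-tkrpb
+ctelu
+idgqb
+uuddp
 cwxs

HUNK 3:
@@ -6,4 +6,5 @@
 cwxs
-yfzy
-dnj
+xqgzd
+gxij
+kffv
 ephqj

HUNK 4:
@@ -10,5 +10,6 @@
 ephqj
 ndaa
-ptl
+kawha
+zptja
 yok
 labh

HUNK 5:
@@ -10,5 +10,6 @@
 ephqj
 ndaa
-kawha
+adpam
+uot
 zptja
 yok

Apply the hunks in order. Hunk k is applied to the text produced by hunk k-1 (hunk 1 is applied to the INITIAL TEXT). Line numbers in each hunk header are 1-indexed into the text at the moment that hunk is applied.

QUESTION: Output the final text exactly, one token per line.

Hunk 1: at line 5 remove [ocj,woyc] add [yfzy,dnj,ephqj] -> 14 lines: vbc lftz tejxm tkrpb cwxs yfzy dnj ephqj ndaa ptl yok labh mjnik ahnjc
Hunk 2: at line 2 remove [tejxm,tkrpb] add [ctelu,idgqb,uuddp] -> 15 lines: vbc lftz ctelu idgqb uuddp cwxs yfzy dnj ephqj ndaa ptl yok labh mjnik ahnjc
Hunk 3: at line 6 remove [yfzy,dnj] add [xqgzd,gxij,kffv] -> 16 lines: vbc lftz ctelu idgqb uuddp cwxs xqgzd gxij kffv ephqj ndaa ptl yok labh mjnik ahnjc
Hunk 4: at line 10 remove [ptl] add [kawha,zptja] -> 17 lines: vbc lftz ctelu idgqb uuddp cwxs xqgzd gxij kffv ephqj ndaa kawha zptja yok labh mjnik ahnjc
Hunk 5: at line 10 remove [kawha] add [adpam,uot] -> 18 lines: vbc lftz ctelu idgqb uuddp cwxs xqgzd gxij kffv ephqj ndaa adpam uot zptja yok labh mjnik ahnjc

Answer: vbc
lftz
ctelu
idgqb
uuddp
cwxs
xqgzd
gxij
kffv
ephqj
ndaa
adpam
uot
zptja
yok
labh
mjnik
ahnjc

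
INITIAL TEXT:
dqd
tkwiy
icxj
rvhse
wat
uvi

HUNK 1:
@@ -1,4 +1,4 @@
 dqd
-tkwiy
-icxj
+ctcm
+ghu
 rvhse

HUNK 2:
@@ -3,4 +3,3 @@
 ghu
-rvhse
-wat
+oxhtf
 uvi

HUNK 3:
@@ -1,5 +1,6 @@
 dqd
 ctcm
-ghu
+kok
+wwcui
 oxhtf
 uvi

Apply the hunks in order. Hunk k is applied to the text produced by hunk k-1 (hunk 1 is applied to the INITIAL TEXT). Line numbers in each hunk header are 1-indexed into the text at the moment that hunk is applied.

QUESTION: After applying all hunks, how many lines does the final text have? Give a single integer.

Answer: 6

Derivation:
Hunk 1: at line 1 remove [tkwiy,icxj] add [ctcm,ghu] -> 6 lines: dqd ctcm ghu rvhse wat uvi
Hunk 2: at line 3 remove [rvhse,wat] add [oxhtf] -> 5 lines: dqd ctcm ghu oxhtf uvi
Hunk 3: at line 1 remove [ghu] add [kok,wwcui] -> 6 lines: dqd ctcm kok wwcui oxhtf uvi
Final line count: 6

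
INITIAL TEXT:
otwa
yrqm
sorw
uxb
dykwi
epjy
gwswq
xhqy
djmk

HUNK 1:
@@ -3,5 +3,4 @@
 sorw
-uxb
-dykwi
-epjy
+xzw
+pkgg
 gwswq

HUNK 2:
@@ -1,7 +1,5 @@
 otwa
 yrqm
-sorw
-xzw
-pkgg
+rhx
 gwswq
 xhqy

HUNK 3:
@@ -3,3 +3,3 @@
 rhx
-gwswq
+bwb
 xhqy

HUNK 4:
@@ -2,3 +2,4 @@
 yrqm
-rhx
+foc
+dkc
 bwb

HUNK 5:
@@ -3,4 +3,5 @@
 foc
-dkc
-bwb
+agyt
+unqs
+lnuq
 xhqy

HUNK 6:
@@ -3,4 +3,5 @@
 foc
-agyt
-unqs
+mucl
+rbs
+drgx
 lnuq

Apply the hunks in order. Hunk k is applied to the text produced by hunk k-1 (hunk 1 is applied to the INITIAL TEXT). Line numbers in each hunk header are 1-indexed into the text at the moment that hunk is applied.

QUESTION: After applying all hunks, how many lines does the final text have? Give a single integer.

Hunk 1: at line 3 remove [uxb,dykwi,epjy] add [xzw,pkgg] -> 8 lines: otwa yrqm sorw xzw pkgg gwswq xhqy djmk
Hunk 2: at line 1 remove [sorw,xzw,pkgg] add [rhx] -> 6 lines: otwa yrqm rhx gwswq xhqy djmk
Hunk 3: at line 3 remove [gwswq] add [bwb] -> 6 lines: otwa yrqm rhx bwb xhqy djmk
Hunk 4: at line 2 remove [rhx] add [foc,dkc] -> 7 lines: otwa yrqm foc dkc bwb xhqy djmk
Hunk 5: at line 3 remove [dkc,bwb] add [agyt,unqs,lnuq] -> 8 lines: otwa yrqm foc agyt unqs lnuq xhqy djmk
Hunk 6: at line 3 remove [agyt,unqs] add [mucl,rbs,drgx] -> 9 lines: otwa yrqm foc mucl rbs drgx lnuq xhqy djmk
Final line count: 9

Answer: 9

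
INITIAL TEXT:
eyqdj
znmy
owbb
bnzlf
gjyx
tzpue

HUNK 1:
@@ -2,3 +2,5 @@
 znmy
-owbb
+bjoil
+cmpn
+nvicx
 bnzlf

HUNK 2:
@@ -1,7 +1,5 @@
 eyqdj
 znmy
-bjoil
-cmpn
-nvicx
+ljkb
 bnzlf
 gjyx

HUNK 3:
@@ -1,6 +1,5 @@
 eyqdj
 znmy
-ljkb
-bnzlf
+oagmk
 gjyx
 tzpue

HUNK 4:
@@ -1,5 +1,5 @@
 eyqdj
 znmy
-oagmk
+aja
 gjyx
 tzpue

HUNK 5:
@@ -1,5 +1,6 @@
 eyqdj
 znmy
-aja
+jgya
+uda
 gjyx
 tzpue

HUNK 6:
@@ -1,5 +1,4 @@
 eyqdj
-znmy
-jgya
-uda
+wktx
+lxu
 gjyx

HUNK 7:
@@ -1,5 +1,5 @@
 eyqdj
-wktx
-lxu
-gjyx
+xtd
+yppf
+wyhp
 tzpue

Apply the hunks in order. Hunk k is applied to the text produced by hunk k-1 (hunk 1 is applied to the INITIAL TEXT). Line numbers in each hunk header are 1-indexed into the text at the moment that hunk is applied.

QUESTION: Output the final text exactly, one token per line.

Answer: eyqdj
xtd
yppf
wyhp
tzpue

Derivation:
Hunk 1: at line 2 remove [owbb] add [bjoil,cmpn,nvicx] -> 8 lines: eyqdj znmy bjoil cmpn nvicx bnzlf gjyx tzpue
Hunk 2: at line 1 remove [bjoil,cmpn,nvicx] add [ljkb] -> 6 lines: eyqdj znmy ljkb bnzlf gjyx tzpue
Hunk 3: at line 1 remove [ljkb,bnzlf] add [oagmk] -> 5 lines: eyqdj znmy oagmk gjyx tzpue
Hunk 4: at line 1 remove [oagmk] add [aja] -> 5 lines: eyqdj znmy aja gjyx tzpue
Hunk 5: at line 1 remove [aja] add [jgya,uda] -> 6 lines: eyqdj znmy jgya uda gjyx tzpue
Hunk 6: at line 1 remove [znmy,jgya,uda] add [wktx,lxu] -> 5 lines: eyqdj wktx lxu gjyx tzpue
Hunk 7: at line 1 remove [wktx,lxu,gjyx] add [xtd,yppf,wyhp] -> 5 lines: eyqdj xtd yppf wyhp tzpue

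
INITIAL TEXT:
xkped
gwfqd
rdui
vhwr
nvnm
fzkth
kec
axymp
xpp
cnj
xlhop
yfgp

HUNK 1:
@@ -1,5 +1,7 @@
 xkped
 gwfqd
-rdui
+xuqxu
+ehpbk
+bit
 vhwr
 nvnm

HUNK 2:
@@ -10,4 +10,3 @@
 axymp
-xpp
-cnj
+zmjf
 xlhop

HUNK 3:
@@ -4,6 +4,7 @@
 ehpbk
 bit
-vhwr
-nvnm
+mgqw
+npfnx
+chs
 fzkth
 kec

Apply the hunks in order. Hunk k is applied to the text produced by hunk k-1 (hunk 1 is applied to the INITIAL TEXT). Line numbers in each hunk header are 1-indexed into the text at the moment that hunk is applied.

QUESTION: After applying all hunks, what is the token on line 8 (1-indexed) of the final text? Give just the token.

Hunk 1: at line 1 remove [rdui] add [xuqxu,ehpbk,bit] -> 14 lines: xkped gwfqd xuqxu ehpbk bit vhwr nvnm fzkth kec axymp xpp cnj xlhop yfgp
Hunk 2: at line 10 remove [xpp,cnj] add [zmjf] -> 13 lines: xkped gwfqd xuqxu ehpbk bit vhwr nvnm fzkth kec axymp zmjf xlhop yfgp
Hunk 3: at line 4 remove [vhwr,nvnm] add [mgqw,npfnx,chs] -> 14 lines: xkped gwfqd xuqxu ehpbk bit mgqw npfnx chs fzkth kec axymp zmjf xlhop yfgp
Final line 8: chs

Answer: chs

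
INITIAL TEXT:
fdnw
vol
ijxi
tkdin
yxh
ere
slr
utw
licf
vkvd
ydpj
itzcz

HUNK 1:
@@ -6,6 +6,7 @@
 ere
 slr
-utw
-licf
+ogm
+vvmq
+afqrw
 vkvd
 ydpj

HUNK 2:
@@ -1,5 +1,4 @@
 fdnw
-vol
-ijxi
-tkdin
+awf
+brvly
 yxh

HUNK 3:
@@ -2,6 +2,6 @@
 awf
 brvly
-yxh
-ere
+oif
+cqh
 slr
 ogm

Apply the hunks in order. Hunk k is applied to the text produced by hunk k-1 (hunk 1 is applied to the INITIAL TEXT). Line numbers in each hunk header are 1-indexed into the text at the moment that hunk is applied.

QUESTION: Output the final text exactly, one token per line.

Answer: fdnw
awf
brvly
oif
cqh
slr
ogm
vvmq
afqrw
vkvd
ydpj
itzcz

Derivation:
Hunk 1: at line 6 remove [utw,licf] add [ogm,vvmq,afqrw] -> 13 lines: fdnw vol ijxi tkdin yxh ere slr ogm vvmq afqrw vkvd ydpj itzcz
Hunk 2: at line 1 remove [vol,ijxi,tkdin] add [awf,brvly] -> 12 lines: fdnw awf brvly yxh ere slr ogm vvmq afqrw vkvd ydpj itzcz
Hunk 3: at line 2 remove [yxh,ere] add [oif,cqh] -> 12 lines: fdnw awf brvly oif cqh slr ogm vvmq afqrw vkvd ydpj itzcz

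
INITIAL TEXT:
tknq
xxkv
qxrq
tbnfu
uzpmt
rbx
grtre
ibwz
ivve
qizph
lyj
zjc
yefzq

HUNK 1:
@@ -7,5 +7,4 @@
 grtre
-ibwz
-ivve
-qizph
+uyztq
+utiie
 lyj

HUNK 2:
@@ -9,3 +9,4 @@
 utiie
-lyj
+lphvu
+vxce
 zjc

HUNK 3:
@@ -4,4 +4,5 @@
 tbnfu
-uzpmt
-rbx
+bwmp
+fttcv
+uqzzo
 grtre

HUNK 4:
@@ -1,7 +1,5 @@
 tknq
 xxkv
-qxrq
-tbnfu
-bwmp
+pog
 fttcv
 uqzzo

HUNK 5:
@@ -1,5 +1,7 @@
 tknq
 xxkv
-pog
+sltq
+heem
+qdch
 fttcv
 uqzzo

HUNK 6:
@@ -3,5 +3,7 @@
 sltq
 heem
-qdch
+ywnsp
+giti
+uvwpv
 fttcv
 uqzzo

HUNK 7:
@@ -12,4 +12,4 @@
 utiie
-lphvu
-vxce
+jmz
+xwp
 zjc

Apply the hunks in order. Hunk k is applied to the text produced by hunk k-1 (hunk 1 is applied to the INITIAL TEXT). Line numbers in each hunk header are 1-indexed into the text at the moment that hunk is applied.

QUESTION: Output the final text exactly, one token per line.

Answer: tknq
xxkv
sltq
heem
ywnsp
giti
uvwpv
fttcv
uqzzo
grtre
uyztq
utiie
jmz
xwp
zjc
yefzq

Derivation:
Hunk 1: at line 7 remove [ibwz,ivve,qizph] add [uyztq,utiie] -> 12 lines: tknq xxkv qxrq tbnfu uzpmt rbx grtre uyztq utiie lyj zjc yefzq
Hunk 2: at line 9 remove [lyj] add [lphvu,vxce] -> 13 lines: tknq xxkv qxrq tbnfu uzpmt rbx grtre uyztq utiie lphvu vxce zjc yefzq
Hunk 3: at line 4 remove [uzpmt,rbx] add [bwmp,fttcv,uqzzo] -> 14 lines: tknq xxkv qxrq tbnfu bwmp fttcv uqzzo grtre uyztq utiie lphvu vxce zjc yefzq
Hunk 4: at line 1 remove [qxrq,tbnfu,bwmp] add [pog] -> 12 lines: tknq xxkv pog fttcv uqzzo grtre uyztq utiie lphvu vxce zjc yefzq
Hunk 5: at line 1 remove [pog] add [sltq,heem,qdch] -> 14 lines: tknq xxkv sltq heem qdch fttcv uqzzo grtre uyztq utiie lphvu vxce zjc yefzq
Hunk 6: at line 3 remove [qdch] add [ywnsp,giti,uvwpv] -> 16 lines: tknq xxkv sltq heem ywnsp giti uvwpv fttcv uqzzo grtre uyztq utiie lphvu vxce zjc yefzq
Hunk 7: at line 12 remove [lphvu,vxce] add [jmz,xwp] -> 16 lines: tknq xxkv sltq heem ywnsp giti uvwpv fttcv uqzzo grtre uyztq utiie jmz xwp zjc yefzq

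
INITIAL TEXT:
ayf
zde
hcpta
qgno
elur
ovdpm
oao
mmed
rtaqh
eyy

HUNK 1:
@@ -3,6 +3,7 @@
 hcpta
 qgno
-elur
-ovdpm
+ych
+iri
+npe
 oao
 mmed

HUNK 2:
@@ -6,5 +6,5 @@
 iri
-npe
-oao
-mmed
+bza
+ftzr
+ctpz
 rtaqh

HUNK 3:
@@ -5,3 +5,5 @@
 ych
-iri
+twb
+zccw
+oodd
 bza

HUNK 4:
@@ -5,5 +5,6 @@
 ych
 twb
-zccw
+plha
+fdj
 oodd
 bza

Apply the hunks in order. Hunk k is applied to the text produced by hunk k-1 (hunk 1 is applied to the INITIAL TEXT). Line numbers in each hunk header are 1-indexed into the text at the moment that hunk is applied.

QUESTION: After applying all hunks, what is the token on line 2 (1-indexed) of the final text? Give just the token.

Answer: zde

Derivation:
Hunk 1: at line 3 remove [elur,ovdpm] add [ych,iri,npe] -> 11 lines: ayf zde hcpta qgno ych iri npe oao mmed rtaqh eyy
Hunk 2: at line 6 remove [npe,oao,mmed] add [bza,ftzr,ctpz] -> 11 lines: ayf zde hcpta qgno ych iri bza ftzr ctpz rtaqh eyy
Hunk 3: at line 5 remove [iri] add [twb,zccw,oodd] -> 13 lines: ayf zde hcpta qgno ych twb zccw oodd bza ftzr ctpz rtaqh eyy
Hunk 4: at line 5 remove [zccw] add [plha,fdj] -> 14 lines: ayf zde hcpta qgno ych twb plha fdj oodd bza ftzr ctpz rtaqh eyy
Final line 2: zde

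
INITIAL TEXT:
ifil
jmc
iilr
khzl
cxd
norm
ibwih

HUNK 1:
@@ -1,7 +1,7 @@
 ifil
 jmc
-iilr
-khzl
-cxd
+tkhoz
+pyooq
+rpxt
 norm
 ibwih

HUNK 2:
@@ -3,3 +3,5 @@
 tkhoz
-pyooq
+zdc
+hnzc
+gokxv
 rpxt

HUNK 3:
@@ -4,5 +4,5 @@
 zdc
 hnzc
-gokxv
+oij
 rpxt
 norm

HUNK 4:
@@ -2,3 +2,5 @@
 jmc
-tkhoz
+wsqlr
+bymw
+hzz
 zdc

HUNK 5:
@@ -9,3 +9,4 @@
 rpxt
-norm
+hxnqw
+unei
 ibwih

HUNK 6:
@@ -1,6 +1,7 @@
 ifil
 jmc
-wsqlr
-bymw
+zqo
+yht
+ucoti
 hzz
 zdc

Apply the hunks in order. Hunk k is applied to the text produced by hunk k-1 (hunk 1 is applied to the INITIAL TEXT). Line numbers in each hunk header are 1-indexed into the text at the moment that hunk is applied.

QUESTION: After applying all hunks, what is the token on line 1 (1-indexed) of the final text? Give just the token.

Answer: ifil

Derivation:
Hunk 1: at line 1 remove [iilr,khzl,cxd] add [tkhoz,pyooq,rpxt] -> 7 lines: ifil jmc tkhoz pyooq rpxt norm ibwih
Hunk 2: at line 3 remove [pyooq] add [zdc,hnzc,gokxv] -> 9 lines: ifil jmc tkhoz zdc hnzc gokxv rpxt norm ibwih
Hunk 3: at line 4 remove [gokxv] add [oij] -> 9 lines: ifil jmc tkhoz zdc hnzc oij rpxt norm ibwih
Hunk 4: at line 2 remove [tkhoz] add [wsqlr,bymw,hzz] -> 11 lines: ifil jmc wsqlr bymw hzz zdc hnzc oij rpxt norm ibwih
Hunk 5: at line 9 remove [norm] add [hxnqw,unei] -> 12 lines: ifil jmc wsqlr bymw hzz zdc hnzc oij rpxt hxnqw unei ibwih
Hunk 6: at line 1 remove [wsqlr,bymw] add [zqo,yht,ucoti] -> 13 lines: ifil jmc zqo yht ucoti hzz zdc hnzc oij rpxt hxnqw unei ibwih
Final line 1: ifil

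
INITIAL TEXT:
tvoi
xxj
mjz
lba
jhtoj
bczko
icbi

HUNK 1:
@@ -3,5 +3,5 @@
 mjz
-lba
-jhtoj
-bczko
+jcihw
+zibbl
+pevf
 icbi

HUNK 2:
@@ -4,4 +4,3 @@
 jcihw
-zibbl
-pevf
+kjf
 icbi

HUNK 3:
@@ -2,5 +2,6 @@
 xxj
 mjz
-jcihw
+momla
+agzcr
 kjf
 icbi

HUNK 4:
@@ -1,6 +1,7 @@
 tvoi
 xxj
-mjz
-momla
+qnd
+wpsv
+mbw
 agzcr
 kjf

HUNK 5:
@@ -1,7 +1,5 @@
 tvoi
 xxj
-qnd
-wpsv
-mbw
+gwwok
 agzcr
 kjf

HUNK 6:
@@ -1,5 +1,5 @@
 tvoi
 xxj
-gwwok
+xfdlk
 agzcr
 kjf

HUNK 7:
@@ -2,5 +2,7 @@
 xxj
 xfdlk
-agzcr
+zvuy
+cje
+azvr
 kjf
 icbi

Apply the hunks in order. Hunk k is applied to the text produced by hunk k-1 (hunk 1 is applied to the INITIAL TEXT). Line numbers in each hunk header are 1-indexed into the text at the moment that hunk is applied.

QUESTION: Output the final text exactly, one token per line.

Answer: tvoi
xxj
xfdlk
zvuy
cje
azvr
kjf
icbi

Derivation:
Hunk 1: at line 3 remove [lba,jhtoj,bczko] add [jcihw,zibbl,pevf] -> 7 lines: tvoi xxj mjz jcihw zibbl pevf icbi
Hunk 2: at line 4 remove [zibbl,pevf] add [kjf] -> 6 lines: tvoi xxj mjz jcihw kjf icbi
Hunk 3: at line 2 remove [jcihw] add [momla,agzcr] -> 7 lines: tvoi xxj mjz momla agzcr kjf icbi
Hunk 4: at line 1 remove [mjz,momla] add [qnd,wpsv,mbw] -> 8 lines: tvoi xxj qnd wpsv mbw agzcr kjf icbi
Hunk 5: at line 1 remove [qnd,wpsv,mbw] add [gwwok] -> 6 lines: tvoi xxj gwwok agzcr kjf icbi
Hunk 6: at line 1 remove [gwwok] add [xfdlk] -> 6 lines: tvoi xxj xfdlk agzcr kjf icbi
Hunk 7: at line 2 remove [agzcr] add [zvuy,cje,azvr] -> 8 lines: tvoi xxj xfdlk zvuy cje azvr kjf icbi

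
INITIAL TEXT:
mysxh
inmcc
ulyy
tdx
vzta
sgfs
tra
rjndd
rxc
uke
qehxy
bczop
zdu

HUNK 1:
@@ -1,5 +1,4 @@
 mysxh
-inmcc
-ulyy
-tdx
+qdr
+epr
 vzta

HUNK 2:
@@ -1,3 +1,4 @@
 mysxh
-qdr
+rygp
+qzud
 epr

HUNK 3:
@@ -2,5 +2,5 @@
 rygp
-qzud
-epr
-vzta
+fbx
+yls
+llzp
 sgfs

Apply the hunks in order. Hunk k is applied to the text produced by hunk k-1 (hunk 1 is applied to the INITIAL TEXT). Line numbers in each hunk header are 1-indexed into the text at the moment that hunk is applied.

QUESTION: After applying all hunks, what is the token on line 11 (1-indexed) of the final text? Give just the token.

Hunk 1: at line 1 remove [inmcc,ulyy,tdx] add [qdr,epr] -> 12 lines: mysxh qdr epr vzta sgfs tra rjndd rxc uke qehxy bczop zdu
Hunk 2: at line 1 remove [qdr] add [rygp,qzud] -> 13 lines: mysxh rygp qzud epr vzta sgfs tra rjndd rxc uke qehxy bczop zdu
Hunk 3: at line 2 remove [qzud,epr,vzta] add [fbx,yls,llzp] -> 13 lines: mysxh rygp fbx yls llzp sgfs tra rjndd rxc uke qehxy bczop zdu
Final line 11: qehxy

Answer: qehxy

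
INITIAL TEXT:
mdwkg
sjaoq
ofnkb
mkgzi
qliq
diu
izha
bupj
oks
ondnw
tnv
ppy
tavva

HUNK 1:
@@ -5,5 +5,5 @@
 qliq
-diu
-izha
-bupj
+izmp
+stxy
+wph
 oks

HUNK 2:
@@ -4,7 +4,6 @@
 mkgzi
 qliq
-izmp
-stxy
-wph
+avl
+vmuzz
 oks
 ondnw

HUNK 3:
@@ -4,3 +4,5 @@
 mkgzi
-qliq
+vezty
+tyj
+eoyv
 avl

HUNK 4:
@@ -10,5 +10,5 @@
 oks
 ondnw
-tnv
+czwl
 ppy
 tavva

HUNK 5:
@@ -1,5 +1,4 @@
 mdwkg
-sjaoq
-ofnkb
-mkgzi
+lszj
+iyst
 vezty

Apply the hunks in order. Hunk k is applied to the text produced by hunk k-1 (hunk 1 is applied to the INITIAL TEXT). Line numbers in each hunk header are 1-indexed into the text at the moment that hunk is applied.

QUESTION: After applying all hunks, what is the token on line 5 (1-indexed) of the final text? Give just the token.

Answer: tyj

Derivation:
Hunk 1: at line 5 remove [diu,izha,bupj] add [izmp,stxy,wph] -> 13 lines: mdwkg sjaoq ofnkb mkgzi qliq izmp stxy wph oks ondnw tnv ppy tavva
Hunk 2: at line 4 remove [izmp,stxy,wph] add [avl,vmuzz] -> 12 lines: mdwkg sjaoq ofnkb mkgzi qliq avl vmuzz oks ondnw tnv ppy tavva
Hunk 3: at line 4 remove [qliq] add [vezty,tyj,eoyv] -> 14 lines: mdwkg sjaoq ofnkb mkgzi vezty tyj eoyv avl vmuzz oks ondnw tnv ppy tavva
Hunk 4: at line 10 remove [tnv] add [czwl] -> 14 lines: mdwkg sjaoq ofnkb mkgzi vezty tyj eoyv avl vmuzz oks ondnw czwl ppy tavva
Hunk 5: at line 1 remove [sjaoq,ofnkb,mkgzi] add [lszj,iyst] -> 13 lines: mdwkg lszj iyst vezty tyj eoyv avl vmuzz oks ondnw czwl ppy tavva
Final line 5: tyj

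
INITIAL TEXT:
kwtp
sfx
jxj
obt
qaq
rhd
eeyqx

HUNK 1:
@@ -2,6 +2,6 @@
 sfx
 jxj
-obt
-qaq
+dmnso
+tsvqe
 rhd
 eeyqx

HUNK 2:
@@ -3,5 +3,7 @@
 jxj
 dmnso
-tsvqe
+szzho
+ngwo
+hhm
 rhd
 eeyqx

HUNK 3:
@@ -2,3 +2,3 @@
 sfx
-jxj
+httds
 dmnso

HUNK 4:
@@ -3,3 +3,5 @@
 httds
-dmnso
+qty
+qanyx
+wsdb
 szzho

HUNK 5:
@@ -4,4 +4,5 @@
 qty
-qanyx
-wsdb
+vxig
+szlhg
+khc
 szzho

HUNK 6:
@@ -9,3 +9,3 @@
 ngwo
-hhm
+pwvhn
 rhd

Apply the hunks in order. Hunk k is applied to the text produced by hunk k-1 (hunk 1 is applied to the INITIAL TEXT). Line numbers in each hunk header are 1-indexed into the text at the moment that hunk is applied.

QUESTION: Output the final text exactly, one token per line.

Hunk 1: at line 2 remove [obt,qaq] add [dmnso,tsvqe] -> 7 lines: kwtp sfx jxj dmnso tsvqe rhd eeyqx
Hunk 2: at line 3 remove [tsvqe] add [szzho,ngwo,hhm] -> 9 lines: kwtp sfx jxj dmnso szzho ngwo hhm rhd eeyqx
Hunk 3: at line 2 remove [jxj] add [httds] -> 9 lines: kwtp sfx httds dmnso szzho ngwo hhm rhd eeyqx
Hunk 4: at line 3 remove [dmnso] add [qty,qanyx,wsdb] -> 11 lines: kwtp sfx httds qty qanyx wsdb szzho ngwo hhm rhd eeyqx
Hunk 5: at line 4 remove [qanyx,wsdb] add [vxig,szlhg,khc] -> 12 lines: kwtp sfx httds qty vxig szlhg khc szzho ngwo hhm rhd eeyqx
Hunk 6: at line 9 remove [hhm] add [pwvhn] -> 12 lines: kwtp sfx httds qty vxig szlhg khc szzho ngwo pwvhn rhd eeyqx

Answer: kwtp
sfx
httds
qty
vxig
szlhg
khc
szzho
ngwo
pwvhn
rhd
eeyqx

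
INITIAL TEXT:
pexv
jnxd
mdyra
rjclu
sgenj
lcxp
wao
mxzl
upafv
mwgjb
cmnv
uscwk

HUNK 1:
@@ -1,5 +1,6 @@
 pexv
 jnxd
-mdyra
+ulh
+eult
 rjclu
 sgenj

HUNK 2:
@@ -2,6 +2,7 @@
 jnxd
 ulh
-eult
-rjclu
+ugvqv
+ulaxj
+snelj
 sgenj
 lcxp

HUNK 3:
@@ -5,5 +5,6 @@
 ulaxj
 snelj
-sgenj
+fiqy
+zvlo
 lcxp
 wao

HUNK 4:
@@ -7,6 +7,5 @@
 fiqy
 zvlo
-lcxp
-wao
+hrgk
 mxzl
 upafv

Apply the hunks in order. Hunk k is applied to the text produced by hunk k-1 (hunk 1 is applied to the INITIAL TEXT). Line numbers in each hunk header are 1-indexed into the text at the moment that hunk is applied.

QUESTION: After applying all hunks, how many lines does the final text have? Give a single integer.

Hunk 1: at line 1 remove [mdyra] add [ulh,eult] -> 13 lines: pexv jnxd ulh eult rjclu sgenj lcxp wao mxzl upafv mwgjb cmnv uscwk
Hunk 2: at line 2 remove [eult,rjclu] add [ugvqv,ulaxj,snelj] -> 14 lines: pexv jnxd ulh ugvqv ulaxj snelj sgenj lcxp wao mxzl upafv mwgjb cmnv uscwk
Hunk 3: at line 5 remove [sgenj] add [fiqy,zvlo] -> 15 lines: pexv jnxd ulh ugvqv ulaxj snelj fiqy zvlo lcxp wao mxzl upafv mwgjb cmnv uscwk
Hunk 4: at line 7 remove [lcxp,wao] add [hrgk] -> 14 lines: pexv jnxd ulh ugvqv ulaxj snelj fiqy zvlo hrgk mxzl upafv mwgjb cmnv uscwk
Final line count: 14

Answer: 14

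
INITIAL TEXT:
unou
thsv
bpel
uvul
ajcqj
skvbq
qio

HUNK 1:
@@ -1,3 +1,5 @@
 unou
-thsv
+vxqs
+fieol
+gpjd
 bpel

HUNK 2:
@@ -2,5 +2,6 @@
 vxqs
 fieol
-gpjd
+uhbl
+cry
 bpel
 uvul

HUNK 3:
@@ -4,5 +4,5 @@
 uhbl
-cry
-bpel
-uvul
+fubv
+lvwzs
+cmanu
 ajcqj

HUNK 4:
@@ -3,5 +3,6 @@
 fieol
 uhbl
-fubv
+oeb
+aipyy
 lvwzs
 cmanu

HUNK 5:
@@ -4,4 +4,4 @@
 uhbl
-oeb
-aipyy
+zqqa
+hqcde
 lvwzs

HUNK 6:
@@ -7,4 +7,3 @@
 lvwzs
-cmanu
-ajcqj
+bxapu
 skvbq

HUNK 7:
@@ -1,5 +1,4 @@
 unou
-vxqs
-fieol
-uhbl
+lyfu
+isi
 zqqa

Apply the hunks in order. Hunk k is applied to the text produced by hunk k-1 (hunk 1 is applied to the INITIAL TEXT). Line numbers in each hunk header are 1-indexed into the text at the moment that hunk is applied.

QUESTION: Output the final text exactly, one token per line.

Answer: unou
lyfu
isi
zqqa
hqcde
lvwzs
bxapu
skvbq
qio

Derivation:
Hunk 1: at line 1 remove [thsv] add [vxqs,fieol,gpjd] -> 9 lines: unou vxqs fieol gpjd bpel uvul ajcqj skvbq qio
Hunk 2: at line 2 remove [gpjd] add [uhbl,cry] -> 10 lines: unou vxqs fieol uhbl cry bpel uvul ajcqj skvbq qio
Hunk 3: at line 4 remove [cry,bpel,uvul] add [fubv,lvwzs,cmanu] -> 10 lines: unou vxqs fieol uhbl fubv lvwzs cmanu ajcqj skvbq qio
Hunk 4: at line 3 remove [fubv] add [oeb,aipyy] -> 11 lines: unou vxqs fieol uhbl oeb aipyy lvwzs cmanu ajcqj skvbq qio
Hunk 5: at line 4 remove [oeb,aipyy] add [zqqa,hqcde] -> 11 lines: unou vxqs fieol uhbl zqqa hqcde lvwzs cmanu ajcqj skvbq qio
Hunk 6: at line 7 remove [cmanu,ajcqj] add [bxapu] -> 10 lines: unou vxqs fieol uhbl zqqa hqcde lvwzs bxapu skvbq qio
Hunk 7: at line 1 remove [vxqs,fieol,uhbl] add [lyfu,isi] -> 9 lines: unou lyfu isi zqqa hqcde lvwzs bxapu skvbq qio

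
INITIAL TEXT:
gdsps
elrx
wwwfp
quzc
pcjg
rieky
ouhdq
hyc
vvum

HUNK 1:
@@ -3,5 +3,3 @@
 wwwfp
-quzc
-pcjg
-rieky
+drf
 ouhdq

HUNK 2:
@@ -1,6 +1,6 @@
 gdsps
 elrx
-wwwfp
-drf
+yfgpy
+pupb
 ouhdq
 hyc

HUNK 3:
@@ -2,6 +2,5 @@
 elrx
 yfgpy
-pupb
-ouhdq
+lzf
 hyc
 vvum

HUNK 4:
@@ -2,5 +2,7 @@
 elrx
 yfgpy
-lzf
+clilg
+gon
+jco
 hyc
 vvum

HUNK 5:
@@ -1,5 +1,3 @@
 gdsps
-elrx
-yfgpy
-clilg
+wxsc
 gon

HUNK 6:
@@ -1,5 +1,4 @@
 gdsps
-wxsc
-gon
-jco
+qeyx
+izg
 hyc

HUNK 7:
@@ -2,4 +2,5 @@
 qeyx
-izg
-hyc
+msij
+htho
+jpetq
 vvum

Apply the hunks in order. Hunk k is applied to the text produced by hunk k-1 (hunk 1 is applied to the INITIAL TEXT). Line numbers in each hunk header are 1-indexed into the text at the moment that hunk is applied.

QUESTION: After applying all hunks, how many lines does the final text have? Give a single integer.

Answer: 6

Derivation:
Hunk 1: at line 3 remove [quzc,pcjg,rieky] add [drf] -> 7 lines: gdsps elrx wwwfp drf ouhdq hyc vvum
Hunk 2: at line 1 remove [wwwfp,drf] add [yfgpy,pupb] -> 7 lines: gdsps elrx yfgpy pupb ouhdq hyc vvum
Hunk 3: at line 2 remove [pupb,ouhdq] add [lzf] -> 6 lines: gdsps elrx yfgpy lzf hyc vvum
Hunk 4: at line 2 remove [lzf] add [clilg,gon,jco] -> 8 lines: gdsps elrx yfgpy clilg gon jco hyc vvum
Hunk 5: at line 1 remove [elrx,yfgpy,clilg] add [wxsc] -> 6 lines: gdsps wxsc gon jco hyc vvum
Hunk 6: at line 1 remove [wxsc,gon,jco] add [qeyx,izg] -> 5 lines: gdsps qeyx izg hyc vvum
Hunk 7: at line 2 remove [izg,hyc] add [msij,htho,jpetq] -> 6 lines: gdsps qeyx msij htho jpetq vvum
Final line count: 6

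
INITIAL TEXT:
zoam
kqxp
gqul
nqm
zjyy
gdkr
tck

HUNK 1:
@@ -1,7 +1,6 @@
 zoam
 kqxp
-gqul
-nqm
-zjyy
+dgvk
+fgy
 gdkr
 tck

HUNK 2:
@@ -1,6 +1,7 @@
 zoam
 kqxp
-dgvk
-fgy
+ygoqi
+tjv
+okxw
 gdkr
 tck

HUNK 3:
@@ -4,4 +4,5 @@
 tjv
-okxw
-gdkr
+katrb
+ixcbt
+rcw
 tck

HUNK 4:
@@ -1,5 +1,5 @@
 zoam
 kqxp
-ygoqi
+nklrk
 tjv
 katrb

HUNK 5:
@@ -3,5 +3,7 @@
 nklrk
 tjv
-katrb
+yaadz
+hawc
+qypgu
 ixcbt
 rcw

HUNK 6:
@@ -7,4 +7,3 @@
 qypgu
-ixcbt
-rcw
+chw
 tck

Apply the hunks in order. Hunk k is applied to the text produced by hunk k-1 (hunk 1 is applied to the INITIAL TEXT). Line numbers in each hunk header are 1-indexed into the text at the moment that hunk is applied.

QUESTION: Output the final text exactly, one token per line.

Hunk 1: at line 1 remove [gqul,nqm,zjyy] add [dgvk,fgy] -> 6 lines: zoam kqxp dgvk fgy gdkr tck
Hunk 2: at line 1 remove [dgvk,fgy] add [ygoqi,tjv,okxw] -> 7 lines: zoam kqxp ygoqi tjv okxw gdkr tck
Hunk 3: at line 4 remove [okxw,gdkr] add [katrb,ixcbt,rcw] -> 8 lines: zoam kqxp ygoqi tjv katrb ixcbt rcw tck
Hunk 4: at line 1 remove [ygoqi] add [nklrk] -> 8 lines: zoam kqxp nklrk tjv katrb ixcbt rcw tck
Hunk 5: at line 3 remove [katrb] add [yaadz,hawc,qypgu] -> 10 lines: zoam kqxp nklrk tjv yaadz hawc qypgu ixcbt rcw tck
Hunk 6: at line 7 remove [ixcbt,rcw] add [chw] -> 9 lines: zoam kqxp nklrk tjv yaadz hawc qypgu chw tck

Answer: zoam
kqxp
nklrk
tjv
yaadz
hawc
qypgu
chw
tck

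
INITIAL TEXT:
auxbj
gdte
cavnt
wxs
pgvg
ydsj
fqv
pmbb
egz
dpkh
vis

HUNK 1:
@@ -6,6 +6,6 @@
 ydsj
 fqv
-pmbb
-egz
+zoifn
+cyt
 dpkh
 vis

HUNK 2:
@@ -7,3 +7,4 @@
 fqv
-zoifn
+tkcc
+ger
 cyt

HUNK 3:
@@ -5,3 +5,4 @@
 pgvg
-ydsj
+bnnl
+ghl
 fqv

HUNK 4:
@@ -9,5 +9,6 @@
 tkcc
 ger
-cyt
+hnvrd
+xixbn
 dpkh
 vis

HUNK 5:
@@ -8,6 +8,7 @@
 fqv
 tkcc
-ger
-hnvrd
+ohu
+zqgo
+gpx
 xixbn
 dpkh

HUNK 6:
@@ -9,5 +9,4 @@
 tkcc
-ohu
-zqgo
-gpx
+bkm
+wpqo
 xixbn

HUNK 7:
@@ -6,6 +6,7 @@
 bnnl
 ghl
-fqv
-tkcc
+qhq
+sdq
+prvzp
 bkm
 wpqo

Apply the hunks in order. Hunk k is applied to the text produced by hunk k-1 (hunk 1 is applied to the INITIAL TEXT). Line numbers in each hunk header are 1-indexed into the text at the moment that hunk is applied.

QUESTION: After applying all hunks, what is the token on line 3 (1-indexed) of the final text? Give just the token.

Hunk 1: at line 6 remove [pmbb,egz] add [zoifn,cyt] -> 11 lines: auxbj gdte cavnt wxs pgvg ydsj fqv zoifn cyt dpkh vis
Hunk 2: at line 7 remove [zoifn] add [tkcc,ger] -> 12 lines: auxbj gdte cavnt wxs pgvg ydsj fqv tkcc ger cyt dpkh vis
Hunk 3: at line 5 remove [ydsj] add [bnnl,ghl] -> 13 lines: auxbj gdte cavnt wxs pgvg bnnl ghl fqv tkcc ger cyt dpkh vis
Hunk 4: at line 9 remove [cyt] add [hnvrd,xixbn] -> 14 lines: auxbj gdte cavnt wxs pgvg bnnl ghl fqv tkcc ger hnvrd xixbn dpkh vis
Hunk 5: at line 8 remove [ger,hnvrd] add [ohu,zqgo,gpx] -> 15 lines: auxbj gdte cavnt wxs pgvg bnnl ghl fqv tkcc ohu zqgo gpx xixbn dpkh vis
Hunk 6: at line 9 remove [ohu,zqgo,gpx] add [bkm,wpqo] -> 14 lines: auxbj gdte cavnt wxs pgvg bnnl ghl fqv tkcc bkm wpqo xixbn dpkh vis
Hunk 7: at line 6 remove [fqv,tkcc] add [qhq,sdq,prvzp] -> 15 lines: auxbj gdte cavnt wxs pgvg bnnl ghl qhq sdq prvzp bkm wpqo xixbn dpkh vis
Final line 3: cavnt

Answer: cavnt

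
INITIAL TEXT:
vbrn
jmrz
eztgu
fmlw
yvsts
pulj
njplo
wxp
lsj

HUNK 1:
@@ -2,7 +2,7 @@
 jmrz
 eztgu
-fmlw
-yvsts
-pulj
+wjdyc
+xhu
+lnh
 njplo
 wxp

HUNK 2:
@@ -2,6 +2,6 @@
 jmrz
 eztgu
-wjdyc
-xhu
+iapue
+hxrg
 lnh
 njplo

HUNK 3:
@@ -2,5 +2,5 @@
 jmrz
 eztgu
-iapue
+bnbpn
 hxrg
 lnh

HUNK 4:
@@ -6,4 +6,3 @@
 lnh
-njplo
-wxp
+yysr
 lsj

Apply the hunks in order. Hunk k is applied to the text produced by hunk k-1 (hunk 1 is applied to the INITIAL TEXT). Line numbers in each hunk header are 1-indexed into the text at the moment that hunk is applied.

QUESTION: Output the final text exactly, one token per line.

Answer: vbrn
jmrz
eztgu
bnbpn
hxrg
lnh
yysr
lsj

Derivation:
Hunk 1: at line 2 remove [fmlw,yvsts,pulj] add [wjdyc,xhu,lnh] -> 9 lines: vbrn jmrz eztgu wjdyc xhu lnh njplo wxp lsj
Hunk 2: at line 2 remove [wjdyc,xhu] add [iapue,hxrg] -> 9 lines: vbrn jmrz eztgu iapue hxrg lnh njplo wxp lsj
Hunk 3: at line 2 remove [iapue] add [bnbpn] -> 9 lines: vbrn jmrz eztgu bnbpn hxrg lnh njplo wxp lsj
Hunk 4: at line 6 remove [njplo,wxp] add [yysr] -> 8 lines: vbrn jmrz eztgu bnbpn hxrg lnh yysr lsj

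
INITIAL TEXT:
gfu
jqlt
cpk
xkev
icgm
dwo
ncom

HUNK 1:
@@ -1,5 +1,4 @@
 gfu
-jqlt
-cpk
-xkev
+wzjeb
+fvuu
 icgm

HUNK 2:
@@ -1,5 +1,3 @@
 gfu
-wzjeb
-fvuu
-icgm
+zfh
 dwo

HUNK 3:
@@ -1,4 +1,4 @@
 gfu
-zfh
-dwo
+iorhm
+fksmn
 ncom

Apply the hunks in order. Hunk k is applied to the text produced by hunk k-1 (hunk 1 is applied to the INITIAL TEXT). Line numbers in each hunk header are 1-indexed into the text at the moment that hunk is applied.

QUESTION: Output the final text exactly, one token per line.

Answer: gfu
iorhm
fksmn
ncom

Derivation:
Hunk 1: at line 1 remove [jqlt,cpk,xkev] add [wzjeb,fvuu] -> 6 lines: gfu wzjeb fvuu icgm dwo ncom
Hunk 2: at line 1 remove [wzjeb,fvuu,icgm] add [zfh] -> 4 lines: gfu zfh dwo ncom
Hunk 3: at line 1 remove [zfh,dwo] add [iorhm,fksmn] -> 4 lines: gfu iorhm fksmn ncom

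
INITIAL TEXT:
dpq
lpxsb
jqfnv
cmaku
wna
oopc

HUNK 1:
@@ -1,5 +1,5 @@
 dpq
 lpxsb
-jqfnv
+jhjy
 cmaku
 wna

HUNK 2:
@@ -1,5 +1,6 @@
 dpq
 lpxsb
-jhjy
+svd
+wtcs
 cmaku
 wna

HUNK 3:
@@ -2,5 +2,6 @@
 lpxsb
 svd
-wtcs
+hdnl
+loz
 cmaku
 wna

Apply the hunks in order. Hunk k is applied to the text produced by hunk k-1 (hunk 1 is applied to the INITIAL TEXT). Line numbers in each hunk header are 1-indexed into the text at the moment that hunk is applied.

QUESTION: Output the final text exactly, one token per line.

Answer: dpq
lpxsb
svd
hdnl
loz
cmaku
wna
oopc

Derivation:
Hunk 1: at line 1 remove [jqfnv] add [jhjy] -> 6 lines: dpq lpxsb jhjy cmaku wna oopc
Hunk 2: at line 1 remove [jhjy] add [svd,wtcs] -> 7 lines: dpq lpxsb svd wtcs cmaku wna oopc
Hunk 3: at line 2 remove [wtcs] add [hdnl,loz] -> 8 lines: dpq lpxsb svd hdnl loz cmaku wna oopc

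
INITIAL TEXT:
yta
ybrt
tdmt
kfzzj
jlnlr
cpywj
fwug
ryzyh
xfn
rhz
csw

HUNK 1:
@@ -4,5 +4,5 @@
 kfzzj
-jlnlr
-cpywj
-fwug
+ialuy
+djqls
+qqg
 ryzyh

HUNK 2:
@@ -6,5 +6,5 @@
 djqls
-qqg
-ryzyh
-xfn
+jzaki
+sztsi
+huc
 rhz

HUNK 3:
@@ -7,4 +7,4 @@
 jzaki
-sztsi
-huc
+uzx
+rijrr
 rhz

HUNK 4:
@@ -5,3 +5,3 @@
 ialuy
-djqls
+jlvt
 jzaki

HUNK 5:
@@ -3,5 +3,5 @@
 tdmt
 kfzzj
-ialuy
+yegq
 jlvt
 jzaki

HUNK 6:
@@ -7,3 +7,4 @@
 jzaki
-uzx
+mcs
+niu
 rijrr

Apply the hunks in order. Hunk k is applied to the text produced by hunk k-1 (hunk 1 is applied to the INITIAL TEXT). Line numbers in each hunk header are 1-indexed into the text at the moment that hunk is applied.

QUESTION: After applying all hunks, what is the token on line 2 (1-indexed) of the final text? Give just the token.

Answer: ybrt

Derivation:
Hunk 1: at line 4 remove [jlnlr,cpywj,fwug] add [ialuy,djqls,qqg] -> 11 lines: yta ybrt tdmt kfzzj ialuy djqls qqg ryzyh xfn rhz csw
Hunk 2: at line 6 remove [qqg,ryzyh,xfn] add [jzaki,sztsi,huc] -> 11 lines: yta ybrt tdmt kfzzj ialuy djqls jzaki sztsi huc rhz csw
Hunk 3: at line 7 remove [sztsi,huc] add [uzx,rijrr] -> 11 lines: yta ybrt tdmt kfzzj ialuy djqls jzaki uzx rijrr rhz csw
Hunk 4: at line 5 remove [djqls] add [jlvt] -> 11 lines: yta ybrt tdmt kfzzj ialuy jlvt jzaki uzx rijrr rhz csw
Hunk 5: at line 3 remove [ialuy] add [yegq] -> 11 lines: yta ybrt tdmt kfzzj yegq jlvt jzaki uzx rijrr rhz csw
Hunk 6: at line 7 remove [uzx] add [mcs,niu] -> 12 lines: yta ybrt tdmt kfzzj yegq jlvt jzaki mcs niu rijrr rhz csw
Final line 2: ybrt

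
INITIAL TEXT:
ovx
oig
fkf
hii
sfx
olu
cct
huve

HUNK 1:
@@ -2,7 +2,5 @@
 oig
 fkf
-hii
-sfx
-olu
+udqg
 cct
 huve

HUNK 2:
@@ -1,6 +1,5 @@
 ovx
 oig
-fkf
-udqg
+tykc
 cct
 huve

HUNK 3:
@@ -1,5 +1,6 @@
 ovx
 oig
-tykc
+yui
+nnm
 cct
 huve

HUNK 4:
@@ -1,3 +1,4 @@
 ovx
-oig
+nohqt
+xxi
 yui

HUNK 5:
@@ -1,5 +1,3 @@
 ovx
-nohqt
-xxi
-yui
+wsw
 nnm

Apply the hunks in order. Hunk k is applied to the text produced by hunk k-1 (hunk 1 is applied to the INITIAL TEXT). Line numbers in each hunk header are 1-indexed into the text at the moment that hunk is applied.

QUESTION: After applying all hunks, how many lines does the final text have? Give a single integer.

Hunk 1: at line 2 remove [hii,sfx,olu] add [udqg] -> 6 lines: ovx oig fkf udqg cct huve
Hunk 2: at line 1 remove [fkf,udqg] add [tykc] -> 5 lines: ovx oig tykc cct huve
Hunk 3: at line 1 remove [tykc] add [yui,nnm] -> 6 lines: ovx oig yui nnm cct huve
Hunk 4: at line 1 remove [oig] add [nohqt,xxi] -> 7 lines: ovx nohqt xxi yui nnm cct huve
Hunk 5: at line 1 remove [nohqt,xxi,yui] add [wsw] -> 5 lines: ovx wsw nnm cct huve
Final line count: 5

Answer: 5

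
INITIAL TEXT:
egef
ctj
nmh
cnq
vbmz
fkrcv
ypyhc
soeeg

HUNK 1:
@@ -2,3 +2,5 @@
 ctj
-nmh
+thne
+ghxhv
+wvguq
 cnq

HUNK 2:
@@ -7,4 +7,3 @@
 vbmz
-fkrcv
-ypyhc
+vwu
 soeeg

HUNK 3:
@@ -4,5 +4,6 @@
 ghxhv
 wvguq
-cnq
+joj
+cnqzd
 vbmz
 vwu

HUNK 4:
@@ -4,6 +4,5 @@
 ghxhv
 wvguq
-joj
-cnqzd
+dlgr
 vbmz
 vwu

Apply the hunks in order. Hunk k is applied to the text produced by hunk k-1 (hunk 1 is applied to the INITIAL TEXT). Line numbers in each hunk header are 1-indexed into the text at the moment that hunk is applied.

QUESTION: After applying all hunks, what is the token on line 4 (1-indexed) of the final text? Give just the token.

Answer: ghxhv

Derivation:
Hunk 1: at line 2 remove [nmh] add [thne,ghxhv,wvguq] -> 10 lines: egef ctj thne ghxhv wvguq cnq vbmz fkrcv ypyhc soeeg
Hunk 2: at line 7 remove [fkrcv,ypyhc] add [vwu] -> 9 lines: egef ctj thne ghxhv wvguq cnq vbmz vwu soeeg
Hunk 3: at line 4 remove [cnq] add [joj,cnqzd] -> 10 lines: egef ctj thne ghxhv wvguq joj cnqzd vbmz vwu soeeg
Hunk 4: at line 4 remove [joj,cnqzd] add [dlgr] -> 9 lines: egef ctj thne ghxhv wvguq dlgr vbmz vwu soeeg
Final line 4: ghxhv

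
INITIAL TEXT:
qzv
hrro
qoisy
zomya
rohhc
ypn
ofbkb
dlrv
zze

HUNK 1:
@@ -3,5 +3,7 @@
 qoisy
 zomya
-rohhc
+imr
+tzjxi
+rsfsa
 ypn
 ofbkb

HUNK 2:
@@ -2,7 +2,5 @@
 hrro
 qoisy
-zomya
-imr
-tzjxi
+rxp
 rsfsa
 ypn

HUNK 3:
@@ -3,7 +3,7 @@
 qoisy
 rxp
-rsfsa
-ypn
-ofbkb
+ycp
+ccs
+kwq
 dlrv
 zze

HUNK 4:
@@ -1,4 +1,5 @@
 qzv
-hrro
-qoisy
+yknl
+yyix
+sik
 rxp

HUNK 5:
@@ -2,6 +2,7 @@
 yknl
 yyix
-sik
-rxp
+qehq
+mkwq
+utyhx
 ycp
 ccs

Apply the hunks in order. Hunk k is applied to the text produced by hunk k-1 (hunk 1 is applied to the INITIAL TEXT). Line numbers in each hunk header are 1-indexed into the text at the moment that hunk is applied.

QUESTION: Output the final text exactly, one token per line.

Answer: qzv
yknl
yyix
qehq
mkwq
utyhx
ycp
ccs
kwq
dlrv
zze

Derivation:
Hunk 1: at line 3 remove [rohhc] add [imr,tzjxi,rsfsa] -> 11 lines: qzv hrro qoisy zomya imr tzjxi rsfsa ypn ofbkb dlrv zze
Hunk 2: at line 2 remove [zomya,imr,tzjxi] add [rxp] -> 9 lines: qzv hrro qoisy rxp rsfsa ypn ofbkb dlrv zze
Hunk 3: at line 3 remove [rsfsa,ypn,ofbkb] add [ycp,ccs,kwq] -> 9 lines: qzv hrro qoisy rxp ycp ccs kwq dlrv zze
Hunk 4: at line 1 remove [hrro,qoisy] add [yknl,yyix,sik] -> 10 lines: qzv yknl yyix sik rxp ycp ccs kwq dlrv zze
Hunk 5: at line 2 remove [sik,rxp] add [qehq,mkwq,utyhx] -> 11 lines: qzv yknl yyix qehq mkwq utyhx ycp ccs kwq dlrv zze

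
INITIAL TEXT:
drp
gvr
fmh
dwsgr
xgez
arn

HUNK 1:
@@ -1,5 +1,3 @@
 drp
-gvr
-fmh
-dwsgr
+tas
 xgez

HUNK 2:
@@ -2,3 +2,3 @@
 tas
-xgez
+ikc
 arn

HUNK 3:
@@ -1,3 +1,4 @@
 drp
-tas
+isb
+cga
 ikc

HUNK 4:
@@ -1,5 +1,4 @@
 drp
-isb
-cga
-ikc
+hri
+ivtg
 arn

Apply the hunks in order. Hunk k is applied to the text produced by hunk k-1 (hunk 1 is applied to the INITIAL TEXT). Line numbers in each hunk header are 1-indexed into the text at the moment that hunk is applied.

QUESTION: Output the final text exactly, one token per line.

Hunk 1: at line 1 remove [gvr,fmh,dwsgr] add [tas] -> 4 lines: drp tas xgez arn
Hunk 2: at line 2 remove [xgez] add [ikc] -> 4 lines: drp tas ikc arn
Hunk 3: at line 1 remove [tas] add [isb,cga] -> 5 lines: drp isb cga ikc arn
Hunk 4: at line 1 remove [isb,cga,ikc] add [hri,ivtg] -> 4 lines: drp hri ivtg arn

Answer: drp
hri
ivtg
arn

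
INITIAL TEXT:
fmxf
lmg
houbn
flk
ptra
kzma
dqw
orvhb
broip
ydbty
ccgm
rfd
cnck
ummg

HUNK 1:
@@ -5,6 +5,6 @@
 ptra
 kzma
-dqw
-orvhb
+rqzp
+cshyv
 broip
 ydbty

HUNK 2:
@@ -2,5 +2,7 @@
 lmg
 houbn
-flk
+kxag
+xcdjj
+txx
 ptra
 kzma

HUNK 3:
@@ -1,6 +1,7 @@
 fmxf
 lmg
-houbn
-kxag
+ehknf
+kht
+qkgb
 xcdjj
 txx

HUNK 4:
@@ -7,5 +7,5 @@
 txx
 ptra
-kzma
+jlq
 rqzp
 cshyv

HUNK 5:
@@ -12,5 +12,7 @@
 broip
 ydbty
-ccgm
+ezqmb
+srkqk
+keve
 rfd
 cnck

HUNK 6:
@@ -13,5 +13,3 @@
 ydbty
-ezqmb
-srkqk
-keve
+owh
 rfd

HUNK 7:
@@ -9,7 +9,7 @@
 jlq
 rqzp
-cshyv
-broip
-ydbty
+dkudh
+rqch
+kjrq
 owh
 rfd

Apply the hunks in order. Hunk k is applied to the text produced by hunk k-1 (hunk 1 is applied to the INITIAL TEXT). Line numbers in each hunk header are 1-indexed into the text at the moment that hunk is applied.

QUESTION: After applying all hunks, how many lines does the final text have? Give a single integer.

Answer: 17

Derivation:
Hunk 1: at line 5 remove [dqw,orvhb] add [rqzp,cshyv] -> 14 lines: fmxf lmg houbn flk ptra kzma rqzp cshyv broip ydbty ccgm rfd cnck ummg
Hunk 2: at line 2 remove [flk] add [kxag,xcdjj,txx] -> 16 lines: fmxf lmg houbn kxag xcdjj txx ptra kzma rqzp cshyv broip ydbty ccgm rfd cnck ummg
Hunk 3: at line 1 remove [houbn,kxag] add [ehknf,kht,qkgb] -> 17 lines: fmxf lmg ehknf kht qkgb xcdjj txx ptra kzma rqzp cshyv broip ydbty ccgm rfd cnck ummg
Hunk 4: at line 7 remove [kzma] add [jlq] -> 17 lines: fmxf lmg ehknf kht qkgb xcdjj txx ptra jlq rqzp cshyv broip ydbty ccgm rfd cnck ummg
Hunk 5: at line 12 remove [ccgm] add [ezqmb,srkqk,keve] -> 19 lines: fmxf lmg ehknf kht qkgb xcdjj txx ptra jlq rqzp cshyv broip ydbty ezqmb srkqk keve rfd cnck ummg
Hunk 6: at line 13 remove [ezqmb,srkqk,keve] add [owh] -> 17 lines: fmxf lmg ehknf kht qkgb xcdjj txx ptra jlq rqzp cshyv broip ydbty owh rfd cnck ummg
Hunk 7: at line 9 remove [cshyv,broip,ydbty] add [dkudh,rqch,kjrq] -> 17 lines: fmxf lmg ehknf kht qkgb xcdjj txx ptra jlq rqzp dkudh rqch kjrq owh rfd cnck ummg
Final line count: 17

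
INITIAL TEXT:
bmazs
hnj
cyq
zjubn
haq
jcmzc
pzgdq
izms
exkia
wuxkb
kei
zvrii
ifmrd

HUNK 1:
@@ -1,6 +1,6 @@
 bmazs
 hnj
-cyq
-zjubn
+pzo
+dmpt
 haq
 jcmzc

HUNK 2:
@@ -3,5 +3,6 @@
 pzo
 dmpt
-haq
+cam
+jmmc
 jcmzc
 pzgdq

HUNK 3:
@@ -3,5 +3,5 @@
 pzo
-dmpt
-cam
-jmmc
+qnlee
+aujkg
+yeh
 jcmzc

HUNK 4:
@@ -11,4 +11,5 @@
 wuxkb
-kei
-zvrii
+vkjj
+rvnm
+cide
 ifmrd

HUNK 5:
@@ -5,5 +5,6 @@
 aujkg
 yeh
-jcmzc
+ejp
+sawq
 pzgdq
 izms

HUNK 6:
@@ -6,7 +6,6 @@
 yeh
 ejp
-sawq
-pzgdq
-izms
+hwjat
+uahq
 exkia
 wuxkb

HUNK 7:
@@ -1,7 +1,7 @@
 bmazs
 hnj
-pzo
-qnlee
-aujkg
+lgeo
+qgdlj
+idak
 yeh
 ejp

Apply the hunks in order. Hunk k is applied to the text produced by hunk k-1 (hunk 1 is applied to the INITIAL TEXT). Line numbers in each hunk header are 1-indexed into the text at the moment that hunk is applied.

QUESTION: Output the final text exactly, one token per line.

Answer: bmazs
hnj
lgeo
qgdlj
idak
yeh
ejp
hwjat
uahq
exkia
wuxkb
vkjj
rvnm
cide
ifmrd

Derivation:
Hunk 1: at line 1 remove [cyq,zjubn] add [pzo,dmpt] -> 13 lines: bmazs hnj pzo dmpt haq jcmzc pzgdq izms exkia wuxkb kei zvrii ifmrd
Hunk 2: at line 3 remove [haq] add [cam,jmmc] -> 14 lines: bmazs hnj pzo dmpt cam jmmc jcmzc pzgdq izms exkia wuxkb kei zvrii ifmrd
Hunk 3: at line 3 remove [dmpt,cam,jmmc] add [qnlee,aujkg,yeh] -> 14 lines: bmazs hnj pzo qnlee aujkg yeh jcmzc pzgdq izms exkia wuxkb kei zvrii ifmrd
Hunk 4: at line 11 remove [kei,zvrii] add [vkjj,rvnm,cide] -> 15 lines: bmazs hnj pzo qnlee aujkg yeh jcmzc pzgdq izms exkia wuxkb vkjj rvnm cide ifmrd
Hunk 5: at line 5 remove [jcmzc] add [ejp,sawq] -> 16 lines: bmazs hnj pzo qnlee aujkg yeh ejp sawq pzgdq izms exkia wuxkb vkjj rvnm cide ifmrd
Hunk 6: at line 6 remove [sawq,pzgdq,izms] add [hwjat,uahq] -> 15 lines: bmazs hnj pzo qnlee aujkg yeh ejp hwjat uahq exkia wuxkb vkjj rvnm cide ifmrd
Hunk 7: at line 1 remove [pzo,qnlee,aujkg] add [lgeo,qgdlj,idak] -> 15 lines: bmazs hnj lgeo qgdlj idak yeh ejp hwjat uahq exkia wuxkb vkjj rvnm cide ifmrd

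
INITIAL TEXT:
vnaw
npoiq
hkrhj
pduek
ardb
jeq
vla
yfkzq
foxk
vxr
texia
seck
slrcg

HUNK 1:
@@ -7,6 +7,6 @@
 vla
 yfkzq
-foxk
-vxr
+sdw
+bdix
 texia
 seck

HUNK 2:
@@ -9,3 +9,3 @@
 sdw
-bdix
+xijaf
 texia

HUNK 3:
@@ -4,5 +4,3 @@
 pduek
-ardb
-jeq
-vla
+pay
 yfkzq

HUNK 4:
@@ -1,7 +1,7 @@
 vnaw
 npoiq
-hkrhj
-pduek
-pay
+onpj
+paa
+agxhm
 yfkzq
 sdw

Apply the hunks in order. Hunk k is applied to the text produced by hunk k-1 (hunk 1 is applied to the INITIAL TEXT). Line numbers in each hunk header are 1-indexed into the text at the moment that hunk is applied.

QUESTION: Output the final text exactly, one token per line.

Answer: vnaw
npoiq
onpj
paa
agxhm
yfkzq
sdw
xijaf
texia
seck
slrcg

Derivation:
Hunk 1: at line 7 remove [foxk,vxr] add [sdw,bdix] -> 13 lines: vnaw npoiq hkrhj pduek ardb jeq vla yfkzq sdw bdix texia seck slrcg
Hunk 2: at line 9 remove [bdix] add [xijaf] -> 13 lines: vnaw npoiq hkrhj pduek ardb jeq vla yfkzq sdw xijaf texia seck slrcg
Hunk 3: at line 4 remove [ardb,jeq,vla] add [pay] -> 11 lines: vnaw npoiq hkrhj pduek pay yfkzq sdw xijaf texia seck slrcg
Hunk 4: at line 1 remove [hkrhj,pduek,pay] add [onpj,paa,agxhm] -> 11 lines: vnaw npoiq onpj paa agxhm yfkzq sdw xijaf texia seck slrcg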